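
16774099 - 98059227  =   - 81285128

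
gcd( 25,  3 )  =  1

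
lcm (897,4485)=4485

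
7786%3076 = 1634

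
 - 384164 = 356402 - 740566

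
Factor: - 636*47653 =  - 2^2*3^1 * 53^1*47653^1 = - 30307308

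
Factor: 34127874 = 2^1* 3^2 * 11^1*17^1*10139^1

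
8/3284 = 2/821 = 0.00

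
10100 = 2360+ 7740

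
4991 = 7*713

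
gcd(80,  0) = 80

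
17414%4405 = 4199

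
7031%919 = 598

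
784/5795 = 784/5795 = 0.14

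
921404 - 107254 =814150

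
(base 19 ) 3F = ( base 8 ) 110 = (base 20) 3c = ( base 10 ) 72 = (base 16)48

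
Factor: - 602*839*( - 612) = 2^3*3^2 * 7^1*17^1*43^1*839^1 = 309107736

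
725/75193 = 725/75193 = 0.01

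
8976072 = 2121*4232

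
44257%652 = 573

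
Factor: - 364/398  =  -2^1*7^1*13^1*199^( - 1 ) = - 182/199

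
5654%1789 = 287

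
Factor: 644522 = 2^1  *322261^1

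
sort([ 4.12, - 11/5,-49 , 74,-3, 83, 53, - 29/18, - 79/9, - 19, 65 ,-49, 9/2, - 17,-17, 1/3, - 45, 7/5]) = [-49, - 49,-45,-19, - 17,  -  17, - 79/9 , - 3,-11/5, - 29/18, 1/3, 7/5, 4.12, 9/2, 53,65, 74,  83 ]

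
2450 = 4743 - 2293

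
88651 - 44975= 43676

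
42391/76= 42391/76 = 557.78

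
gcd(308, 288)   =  4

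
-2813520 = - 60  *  46892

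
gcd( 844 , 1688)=844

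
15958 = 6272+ 9686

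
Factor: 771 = 3^1 * 257^1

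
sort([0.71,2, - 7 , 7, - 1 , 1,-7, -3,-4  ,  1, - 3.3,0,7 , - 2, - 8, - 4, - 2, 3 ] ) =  [ - 8, - 7, - 7,- 4, - 4,-3.3, - 3, - 2, - 2  , - 1, 0 , 0.71, 1,1,2, 3, 7, 7 ] 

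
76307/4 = 76307/4 =19076.75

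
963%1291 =963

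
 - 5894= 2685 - 8579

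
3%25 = 3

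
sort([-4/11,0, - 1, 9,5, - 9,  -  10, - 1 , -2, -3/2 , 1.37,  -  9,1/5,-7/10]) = [ - 10, - 9,-9, - 2, - 3/2,-1, - 1,-7/10,-4/11, 0,  1/5,1.37,5,  9 ] 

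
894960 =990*904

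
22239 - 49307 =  - 27068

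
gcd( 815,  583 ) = 1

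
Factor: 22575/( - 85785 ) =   -  5^1*19^(-1) = - 5/19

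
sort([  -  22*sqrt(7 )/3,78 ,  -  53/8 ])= [ - 22*sqrt( 7 )/3,- 53/8, 78]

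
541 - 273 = 268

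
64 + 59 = 123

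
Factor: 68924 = 2^2 * 17231^1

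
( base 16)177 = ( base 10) 375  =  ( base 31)c3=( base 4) 11313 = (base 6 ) 1423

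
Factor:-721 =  - 7^1*103^1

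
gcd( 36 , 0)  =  36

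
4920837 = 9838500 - 4917663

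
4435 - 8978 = - 4543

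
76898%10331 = 4581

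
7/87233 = 7/87233 = 0.00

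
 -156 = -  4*39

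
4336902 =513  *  8454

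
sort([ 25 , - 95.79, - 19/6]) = [ - 95.79 , - 19/6,25 ] 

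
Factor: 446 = 2^1*223^1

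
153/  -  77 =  - 2 + 1/77= -  1.99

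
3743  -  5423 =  - 1680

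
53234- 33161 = 20073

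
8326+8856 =17182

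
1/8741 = 1/8741 = 0.00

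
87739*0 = 0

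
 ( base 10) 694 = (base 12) 49a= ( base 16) 2b6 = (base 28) om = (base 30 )n4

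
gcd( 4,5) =1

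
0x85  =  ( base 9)157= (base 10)133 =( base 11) 111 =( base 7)250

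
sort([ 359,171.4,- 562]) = [ - 562,171.4, 359] 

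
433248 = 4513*96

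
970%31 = 9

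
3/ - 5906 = - 3/5906=- 0.00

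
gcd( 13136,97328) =16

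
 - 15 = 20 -35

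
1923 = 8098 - 6175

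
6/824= 3/412 = 0.01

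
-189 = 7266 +-7455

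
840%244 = 108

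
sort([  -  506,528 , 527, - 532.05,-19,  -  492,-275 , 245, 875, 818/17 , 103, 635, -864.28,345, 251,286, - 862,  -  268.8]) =[ - 864.28, - 862, - 532.05,-506,-492, - 275,-268.8, - 19,818/17,  103, 245 , 251, 286,345,527,528, 635, 875] 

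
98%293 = 98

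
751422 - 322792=428630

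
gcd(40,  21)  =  1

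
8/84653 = 8/84653 = 0.00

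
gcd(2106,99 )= 9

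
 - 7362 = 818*( - 9 )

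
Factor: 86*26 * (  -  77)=- 2^2*7^1 * 11^1*13^1*43^1 = -172172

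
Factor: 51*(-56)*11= - 31416 =-2^3* 3^1*7^1*11^1 * 17^1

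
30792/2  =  15396 = 15396.00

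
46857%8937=2172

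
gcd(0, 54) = 54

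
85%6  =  1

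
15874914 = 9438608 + 6436306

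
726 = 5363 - 4637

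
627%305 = 17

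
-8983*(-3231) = 29024073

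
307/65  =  4 + 47/65=4.72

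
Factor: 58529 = 107^1*547^1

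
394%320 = 74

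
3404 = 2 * 1702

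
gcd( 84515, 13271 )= 1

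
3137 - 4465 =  -1328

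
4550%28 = 14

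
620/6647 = 620/6647 = 0.09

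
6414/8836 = 3207/4418 = 0.73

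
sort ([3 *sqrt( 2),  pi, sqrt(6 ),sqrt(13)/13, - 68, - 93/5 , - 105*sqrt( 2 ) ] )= [ - 105*sqrt( 2 ), - 68, - 93/5,sqrt( 13)/13, sqrt( 6),pi,3*sqrt(2 )]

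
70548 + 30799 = 101347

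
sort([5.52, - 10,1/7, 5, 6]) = [ - 10, 1/7, 5, 5.52, 6]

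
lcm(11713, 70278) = 70278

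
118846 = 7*16978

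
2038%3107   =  2038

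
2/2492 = 1/1246 = 0.00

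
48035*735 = 35305725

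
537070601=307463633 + 229606968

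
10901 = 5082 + 5819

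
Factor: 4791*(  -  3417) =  - 3^2*17^1*67^1*1597^1  =  - 16370847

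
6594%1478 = 682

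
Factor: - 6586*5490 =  - 2^2*3^2*5^1*37^1*61^1*89^1 = -36157140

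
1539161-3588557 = -2049396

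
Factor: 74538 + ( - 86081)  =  - 11543=- 7^1*17^1*97^1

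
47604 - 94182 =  - 46578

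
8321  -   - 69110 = 77431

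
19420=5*3884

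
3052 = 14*218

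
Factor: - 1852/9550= -926/4775 = -2^1 *5^ (  -  2 )*191^( - 1)*463^1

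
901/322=901/322 =2.80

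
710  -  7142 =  - 6432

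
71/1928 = 71/1928= 0.04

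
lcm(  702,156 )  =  1404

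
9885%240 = 45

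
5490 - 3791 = 1699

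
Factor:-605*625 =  - 5^5*11^2= - 378125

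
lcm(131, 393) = 393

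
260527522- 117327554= 143199968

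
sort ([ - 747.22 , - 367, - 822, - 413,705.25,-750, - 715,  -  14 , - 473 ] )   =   [  -  822, - 750,  -  747.22, - 715, - 473, - 413, - 367, - 14, 705.25 ]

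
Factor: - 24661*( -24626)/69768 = 2^( -2)*3^( - 3)*7^2*13^1*17^( - 1 )*19^ ( - 1)*271^1*1759^1 = 303650893/34884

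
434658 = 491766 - 57108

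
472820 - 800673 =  - 327853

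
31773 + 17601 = 49374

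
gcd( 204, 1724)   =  4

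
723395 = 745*971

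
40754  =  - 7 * (  -  5822)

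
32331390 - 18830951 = 13500439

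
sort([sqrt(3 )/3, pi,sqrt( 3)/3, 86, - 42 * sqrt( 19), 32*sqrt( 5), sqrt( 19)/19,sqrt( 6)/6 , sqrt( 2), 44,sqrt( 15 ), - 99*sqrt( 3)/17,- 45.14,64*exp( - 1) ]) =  [ -42* sqrt( 19), - 45.14 ,  -  99*sqrt( 3) /17, sqrt( 19)/19,sqrt( 6) /6, sqrt( 3) /3 , sqrt( 3)/3, sqrt( 2), pi,sqrt ( 15),64*exp ( - 1), 44,32*sqrt(5),86]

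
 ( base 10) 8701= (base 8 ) 20775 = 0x21fd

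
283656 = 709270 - 425614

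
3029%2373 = 656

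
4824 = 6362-1538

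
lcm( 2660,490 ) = 18620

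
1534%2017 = 1534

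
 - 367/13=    - 29 + 10/13   =  - 28.23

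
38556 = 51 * 756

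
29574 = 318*93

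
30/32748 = 5/5458 = 0.00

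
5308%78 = 4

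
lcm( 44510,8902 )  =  44510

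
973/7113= 973/7113 = 0.14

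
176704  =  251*704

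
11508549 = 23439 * 491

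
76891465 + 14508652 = 91400117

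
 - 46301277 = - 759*61003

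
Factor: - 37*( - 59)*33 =72039 = 3^1*11^1 * 37^1*59^1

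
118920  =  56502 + 62418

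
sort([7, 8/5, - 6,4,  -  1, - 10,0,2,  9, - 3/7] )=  [ - 10,- 6, - 1,-3/7,0,  8/5,  2, 4,7,9 ]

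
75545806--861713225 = 937259031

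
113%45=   23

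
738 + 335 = 1073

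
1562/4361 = 1562/4361 = 0.36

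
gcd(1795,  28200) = 5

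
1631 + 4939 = 6570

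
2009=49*41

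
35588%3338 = 2208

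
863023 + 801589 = 1664612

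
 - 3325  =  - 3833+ 508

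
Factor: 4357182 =2^1* 3^1 *47^1*15451^1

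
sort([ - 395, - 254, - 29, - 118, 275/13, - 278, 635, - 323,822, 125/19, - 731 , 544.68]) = [  -  731,  -  395,- 323, - 278,-254,-118,- 29, 125/19,275/13, 544.68, 635,822 ]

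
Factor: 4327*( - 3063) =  - 3^1*1021^1*4327^1 =- 13253601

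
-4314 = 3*( - 1438)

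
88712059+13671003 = 102383062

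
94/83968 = 47/41984 = 0.00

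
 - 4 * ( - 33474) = 133896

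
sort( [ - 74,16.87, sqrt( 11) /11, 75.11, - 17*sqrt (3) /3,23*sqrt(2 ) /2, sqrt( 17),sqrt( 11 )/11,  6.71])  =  [  -  74,-17*sqrt(3 ) /3, sqrt( 11 )/11, sqrt( 11) /11,  sqrt(17),6.71,  23*sqrt( 2 )/2,16.87,75.11 ]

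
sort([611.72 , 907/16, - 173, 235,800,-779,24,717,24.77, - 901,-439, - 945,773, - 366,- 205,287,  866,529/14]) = [-945, - 901, - 779,-439, - 366, - 205, - 173,  24,24.77,529/14, 907/16,  235,287, 611.72,717, 773, 800,866]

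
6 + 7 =13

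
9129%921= 840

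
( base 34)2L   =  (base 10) 89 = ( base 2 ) 1011001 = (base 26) 3B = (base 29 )32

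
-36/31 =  - 2+26/31 = - 1.16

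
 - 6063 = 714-6777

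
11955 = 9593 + 2362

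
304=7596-7292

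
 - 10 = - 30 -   -  20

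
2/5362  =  1/2681= 0.00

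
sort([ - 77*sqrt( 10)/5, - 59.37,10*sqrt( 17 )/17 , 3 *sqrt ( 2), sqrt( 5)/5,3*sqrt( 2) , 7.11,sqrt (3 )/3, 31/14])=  [ - 59.37, - 77*sqrt(10 ) /5 , sqrt ( 5 )/5,sqrt(3 )/3, 31/14, 10*sqrt (17) /17, 3 *sqrt( 2),3*sqrt(2),7.11 ]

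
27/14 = 1 + 13/14 =1.93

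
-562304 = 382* ( - 1472 )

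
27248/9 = 3027 + 5/9 =3027.56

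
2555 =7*365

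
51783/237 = 17261/79 = 218.49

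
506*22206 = 11236236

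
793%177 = 85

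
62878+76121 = 138999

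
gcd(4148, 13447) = 17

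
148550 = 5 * 29710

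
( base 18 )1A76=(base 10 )9204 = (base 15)2ad9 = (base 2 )10001111110100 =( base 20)1304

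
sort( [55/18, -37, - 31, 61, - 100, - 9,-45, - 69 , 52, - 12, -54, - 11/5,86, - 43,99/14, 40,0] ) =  [ - 100,  -  69,-54, - 45, - 43, - 37, - 31,-12, -9, - 11/5,0,55/18, 99/14, 40,52, 61,86] 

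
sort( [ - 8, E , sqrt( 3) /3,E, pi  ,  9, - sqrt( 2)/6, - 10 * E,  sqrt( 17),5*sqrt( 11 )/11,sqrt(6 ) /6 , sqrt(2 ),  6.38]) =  [ - 10 * E , - 8, - sqrt (2 )/6,sqrt( 6)/6, sqrt( 3 )/3, sqrt(2 ), 5 * sqrt( 11 ) /11, E,E, pi, sqrt (17 ),  6.38,9]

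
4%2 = 0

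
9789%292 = 153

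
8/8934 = 4/4467 = 0.00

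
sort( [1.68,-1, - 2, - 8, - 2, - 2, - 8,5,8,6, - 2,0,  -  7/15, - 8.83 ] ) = [ - 8.83,-8, -8, - 2, - 2, - 2,  -  2, - 1, - 7/15, 0,1.68 , 5, 6, 8 ] 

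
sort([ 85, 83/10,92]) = [ 83/10, 85, 92]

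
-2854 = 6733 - 9587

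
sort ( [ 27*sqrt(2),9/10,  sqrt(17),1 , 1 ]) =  [ 9/10, 1,  1,  sqrt(17 ),27*sqrt (2 )]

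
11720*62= 726640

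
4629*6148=28459092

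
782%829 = 782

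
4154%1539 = 1076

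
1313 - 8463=  -  7150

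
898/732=449/366 = 1.23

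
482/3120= 241/1560 = 0.15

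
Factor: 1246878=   2^1*3^2*53^1*1307^1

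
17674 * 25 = 441850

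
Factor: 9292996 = 2^2*1303^1*1783^1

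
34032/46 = 739 + 19/23 = 739.83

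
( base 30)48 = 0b10000000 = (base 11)107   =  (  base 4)2000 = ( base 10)128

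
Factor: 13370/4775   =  2^1*5^(- 1)*7^1 = 14/5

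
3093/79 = 39 + 12/79 = 39.15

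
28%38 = 28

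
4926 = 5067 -141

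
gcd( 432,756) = 108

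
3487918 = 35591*98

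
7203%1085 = 693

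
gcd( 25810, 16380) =10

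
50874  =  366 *139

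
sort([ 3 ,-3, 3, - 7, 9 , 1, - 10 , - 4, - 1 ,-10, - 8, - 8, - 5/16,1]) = [ -10,  -  10, - 8,- 8,  -  7, - 4,  -  3,-1, - 5/16, 1, 1, 3  ,  3,  9 ] 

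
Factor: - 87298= - 2^1*43649^1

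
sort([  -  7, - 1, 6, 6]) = [  -  7,-1,6 , 6] 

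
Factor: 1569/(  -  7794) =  - 2^ ( - 1 )*3^(-1 )*433^(-1) * 523^1 =- 523/2598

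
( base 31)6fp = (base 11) 4778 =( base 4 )1201300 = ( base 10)6256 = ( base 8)14160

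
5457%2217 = 1023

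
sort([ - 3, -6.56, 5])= [ - 6.56, - 3,5 ] 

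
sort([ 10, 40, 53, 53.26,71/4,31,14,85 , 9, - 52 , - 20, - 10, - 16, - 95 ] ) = [-95,-52, - 20, - 16,- 10 , 9, 10,14,71/4 , 31,40,53,53.26,85 ] 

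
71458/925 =77 + 233/925= 77.25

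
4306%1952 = 402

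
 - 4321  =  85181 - 89502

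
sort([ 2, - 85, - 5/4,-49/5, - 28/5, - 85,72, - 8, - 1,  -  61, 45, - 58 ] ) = [ - 85, - 85, - 61, -58, - 49/5, - 8, - 28/5,-5/4, - 1,2, 45,72]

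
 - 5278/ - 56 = 94+1/4 = 94.25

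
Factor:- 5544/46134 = - 2^2*7^1*233^( - 1 ) = -28/233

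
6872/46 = 149 +9/23= 149.39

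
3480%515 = 390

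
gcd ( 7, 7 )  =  7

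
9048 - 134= 8914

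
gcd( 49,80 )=1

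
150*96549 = 14482350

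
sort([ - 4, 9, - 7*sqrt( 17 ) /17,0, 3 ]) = [ - 4, - 7*sqrt(17)/17,0,3,9] 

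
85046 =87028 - 1982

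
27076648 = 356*76058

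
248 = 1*248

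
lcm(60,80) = 240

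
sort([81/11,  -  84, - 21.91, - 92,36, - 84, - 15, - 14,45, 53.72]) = [-92,  -  84, - 84, - 21.91, - 15, - 14,81/11, 36, 45, 53.72]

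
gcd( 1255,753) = 251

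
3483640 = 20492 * 170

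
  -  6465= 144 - 6609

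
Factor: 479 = 479^1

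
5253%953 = 488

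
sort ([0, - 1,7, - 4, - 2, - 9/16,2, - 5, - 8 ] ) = [-8, - 5, - 4, - 2, - 1, - 9/16  ,  0, 2,7 ] 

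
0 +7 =7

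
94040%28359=8963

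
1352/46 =676/23  =  29.39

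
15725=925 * 17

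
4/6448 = 1/1612 = 0.00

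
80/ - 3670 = -8/367 = - 0.02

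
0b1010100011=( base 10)675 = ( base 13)3cc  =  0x2A3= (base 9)830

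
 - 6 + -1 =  - 7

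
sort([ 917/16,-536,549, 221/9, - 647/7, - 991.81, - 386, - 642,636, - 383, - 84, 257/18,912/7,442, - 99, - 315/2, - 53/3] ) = [ - 991.81 , - 642, - 536, - 386, - 383, - 315/2, - 99, - 647/7, - 84 ,  -  53/3,257/18, 221/9, 917/16,  912/7,442,549,636 ] 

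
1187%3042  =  1187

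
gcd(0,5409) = 5409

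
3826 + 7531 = 11357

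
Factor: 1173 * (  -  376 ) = -441048 = - 2^3*3^1*17^1*23^1*47^1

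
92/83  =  1 + 9/83  =  1.11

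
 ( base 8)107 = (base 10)71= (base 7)131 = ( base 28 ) 2f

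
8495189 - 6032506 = 2462683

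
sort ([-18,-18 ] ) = [ - 18, - 18 ] 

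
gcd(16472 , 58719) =1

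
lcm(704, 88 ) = 704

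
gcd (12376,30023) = 7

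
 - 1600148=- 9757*164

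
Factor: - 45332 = -2^2*7^1*1619^1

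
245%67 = 44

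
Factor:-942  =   - 2^1*3^1*157^1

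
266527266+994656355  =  1261183621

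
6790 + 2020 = 8810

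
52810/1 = 52810 = 52810.00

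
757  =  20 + 737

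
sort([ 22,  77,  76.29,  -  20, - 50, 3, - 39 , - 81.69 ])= [ - 81.69, - 50,-39, - 20 , 3, 22, 76.29, 77]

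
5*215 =1075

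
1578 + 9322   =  10900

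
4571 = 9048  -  4477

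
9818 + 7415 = 17233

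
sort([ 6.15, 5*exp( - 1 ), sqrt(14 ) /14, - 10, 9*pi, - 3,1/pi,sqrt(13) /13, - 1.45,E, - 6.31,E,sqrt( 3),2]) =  [-10, -6.31, - 3,-1.45, sqrt (14 ) /14,  sqrt( 13)/13,1/pi,sqrt ( 3 ), 5*exp( - 1),  2 , E, E, 6.15, 9* pi]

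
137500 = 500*275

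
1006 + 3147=4153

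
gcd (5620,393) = 1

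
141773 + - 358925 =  - 217152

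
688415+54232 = 742647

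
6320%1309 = 1084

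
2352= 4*588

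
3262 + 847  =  4109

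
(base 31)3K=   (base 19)5I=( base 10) 113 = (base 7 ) 221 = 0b1110001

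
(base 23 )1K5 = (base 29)158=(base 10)994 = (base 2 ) 1111100010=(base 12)6aa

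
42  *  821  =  34482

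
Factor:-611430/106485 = -2^1*31^ ( - 1 )*89^1= - 178/31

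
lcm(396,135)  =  5940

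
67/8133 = 67/8133 = 0.01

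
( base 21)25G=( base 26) 1CF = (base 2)1111101011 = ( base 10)1003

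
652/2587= 652/2587 = 0.25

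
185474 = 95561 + 89913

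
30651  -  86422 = -55771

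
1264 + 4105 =5369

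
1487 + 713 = 2200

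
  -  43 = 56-99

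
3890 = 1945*2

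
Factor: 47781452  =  2^2 * 67^1*178289^1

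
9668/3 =3222  +  2/3 = 3222.67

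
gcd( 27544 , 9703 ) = 313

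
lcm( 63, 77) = 693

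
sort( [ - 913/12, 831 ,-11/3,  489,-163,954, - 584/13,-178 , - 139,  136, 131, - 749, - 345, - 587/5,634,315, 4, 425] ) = [ - 749, - 345, - 178, - 163, - 139, - 587/5, - 913/12 , - 584/13, - 11/3, 4, 131, 136, 315,425, 489,634,831,954]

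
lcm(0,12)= 0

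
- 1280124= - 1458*878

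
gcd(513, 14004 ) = 9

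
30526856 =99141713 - 68614857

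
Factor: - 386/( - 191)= 2^1 * 191^ ( - 1)*193^1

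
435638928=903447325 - 467808397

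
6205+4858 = 11063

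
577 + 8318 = 8895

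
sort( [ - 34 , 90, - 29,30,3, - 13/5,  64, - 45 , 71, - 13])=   [ - 45, - 34, - 29, - 13, - 13/5,3,30,64 , 71,90 ] 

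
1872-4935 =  - 3063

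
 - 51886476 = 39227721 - 91114197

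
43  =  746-703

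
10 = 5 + 5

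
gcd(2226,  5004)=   6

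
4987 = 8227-3240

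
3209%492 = 257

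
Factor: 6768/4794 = 2^3*3^1*17^( - 1 ) = 24/17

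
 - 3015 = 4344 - 7359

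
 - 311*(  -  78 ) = 24258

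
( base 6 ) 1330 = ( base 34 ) a2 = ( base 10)342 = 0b101010110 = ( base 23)ek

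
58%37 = 21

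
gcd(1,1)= 1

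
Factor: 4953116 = 2^2*7^2 * 37^1*683^1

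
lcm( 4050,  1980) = 89100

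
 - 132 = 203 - 335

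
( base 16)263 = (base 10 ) 611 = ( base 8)1143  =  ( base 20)1AB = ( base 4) 21203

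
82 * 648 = 53136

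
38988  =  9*4332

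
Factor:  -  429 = -3^1*11^1*13^1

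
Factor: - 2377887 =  - 3^1*792629^1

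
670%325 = 20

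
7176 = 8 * 897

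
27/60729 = 9/20243=0.00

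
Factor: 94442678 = 2^1*11^2 * 31^1*12589^1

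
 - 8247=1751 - 9998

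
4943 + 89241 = 94184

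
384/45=128/15 = 8.53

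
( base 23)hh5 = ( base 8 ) 22255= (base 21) 1062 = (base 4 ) 2102231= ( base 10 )9389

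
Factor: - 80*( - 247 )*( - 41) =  - 2^4*5^1 *13^1 * 19^1*41^1 = - 810160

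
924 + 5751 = 6675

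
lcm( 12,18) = 36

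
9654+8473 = 18127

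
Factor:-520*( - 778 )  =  2^4*5^1*13^1*389^1 = 404560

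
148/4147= 148/4147 = 0.04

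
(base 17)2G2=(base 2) 1101010100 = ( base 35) OC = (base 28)12C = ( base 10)852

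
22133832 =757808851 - 735675019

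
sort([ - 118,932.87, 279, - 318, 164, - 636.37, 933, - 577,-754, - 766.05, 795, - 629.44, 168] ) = [ - 766.05, - 754, - 636.37, - 629.44, - 577, - 318,  -  118, 164 , 168, 279, 795, 932.87,933]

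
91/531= 91/531 = 0.17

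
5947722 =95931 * 62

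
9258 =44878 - 35620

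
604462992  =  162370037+442092955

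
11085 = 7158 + 3927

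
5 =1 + 4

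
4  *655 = 2620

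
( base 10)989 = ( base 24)1H5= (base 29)153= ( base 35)S9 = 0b1111011101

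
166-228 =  - 62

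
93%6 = 3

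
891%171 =36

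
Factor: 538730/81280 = 53873/8128 = 2^( - 6) * 17^1*127^(-1)*3169^1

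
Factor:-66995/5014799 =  - 5^1*13399^1*5014799^(-1)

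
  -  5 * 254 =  - 1270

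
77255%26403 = 24449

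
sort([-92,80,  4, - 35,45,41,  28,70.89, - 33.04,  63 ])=[ - 92,-35  ,-33.04,4, 28,41,  45,63,70.89,80]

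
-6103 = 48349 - 54452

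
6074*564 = 3425736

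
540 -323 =217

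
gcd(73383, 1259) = 1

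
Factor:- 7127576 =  - 2^3*883^1*1009^1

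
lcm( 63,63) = 63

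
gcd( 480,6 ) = 6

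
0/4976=0= 0.00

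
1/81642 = 1/81642 = 0.00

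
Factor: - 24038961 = -3^1 * 8012987^1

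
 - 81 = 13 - 94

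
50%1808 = 50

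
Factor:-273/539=-3^1*7^( - 1 )*11^(-1)*13^1 = - 39/77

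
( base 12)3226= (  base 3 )21112210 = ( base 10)5502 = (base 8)12576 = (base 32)5BU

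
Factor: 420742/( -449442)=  - 733/783 = - 3^( - 3 )*29^( - 1 )*733^1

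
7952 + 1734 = 9686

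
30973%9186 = 3415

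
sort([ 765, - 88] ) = [ - 88, 765 ] 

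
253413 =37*6849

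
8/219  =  8/219 =0.04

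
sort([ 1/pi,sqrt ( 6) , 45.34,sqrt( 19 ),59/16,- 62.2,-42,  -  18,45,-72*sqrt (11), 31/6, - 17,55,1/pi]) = [-72 * sqrt( 11 ), - 62.2,-42, - 18, - 17, 1/pi, 1/pi,sqrt( 6),59/16,sqrt( 19 ),  31/6, 45, 45.34, 55]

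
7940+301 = 8241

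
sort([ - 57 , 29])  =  [ - 57,29]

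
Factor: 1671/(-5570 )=-2^( - 1)*3^1*5^ ( - 1 ) = -3/10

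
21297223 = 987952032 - 966654809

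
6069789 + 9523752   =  15593541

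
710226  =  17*41778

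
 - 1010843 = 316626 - 1327469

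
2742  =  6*457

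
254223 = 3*84741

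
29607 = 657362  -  627755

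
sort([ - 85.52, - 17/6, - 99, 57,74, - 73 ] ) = [ - 99,-85.52, - 73,-17/6,57,74]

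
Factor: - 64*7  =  -2^6*7^1 = -  448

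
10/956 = 5/478 = 0.01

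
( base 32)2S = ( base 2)1011100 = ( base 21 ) 48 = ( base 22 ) 44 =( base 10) 92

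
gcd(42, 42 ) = 42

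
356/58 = 178/29 = 6.14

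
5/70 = 1/14 = 0.07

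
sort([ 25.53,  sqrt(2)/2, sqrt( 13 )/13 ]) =[ sqrt(13)/13, sqrt(2)/2, 25.53]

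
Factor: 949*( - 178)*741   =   - 125171202  =  - 2^1*3^1*13^2*19^1*73^1*89^1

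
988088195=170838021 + 817250174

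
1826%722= 382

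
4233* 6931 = 29338923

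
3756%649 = 511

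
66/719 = 66/719 = 0.09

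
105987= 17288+88699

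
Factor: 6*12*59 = 2^3*3^2*59^1 = 4248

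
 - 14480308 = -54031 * 268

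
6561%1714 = 1419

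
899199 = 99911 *9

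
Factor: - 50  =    -  2^1*5^2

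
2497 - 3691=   -  1194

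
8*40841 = 326728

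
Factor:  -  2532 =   -  2^2*3^1 * 211^1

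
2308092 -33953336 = - 31645244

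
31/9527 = 31/9527 = 0.00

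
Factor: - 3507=-3^1 * 7^1*167^1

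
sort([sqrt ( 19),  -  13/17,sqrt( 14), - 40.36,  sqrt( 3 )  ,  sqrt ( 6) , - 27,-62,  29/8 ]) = [ - 62, - 40.36,-27,-13/17 , sqrt( 3 ),sqrt( 6),29/8 , sqrt(  14), sqrt(19)] 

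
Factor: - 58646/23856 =  -  2^ ( - 3)*3^(-1)*59^1 = - 59/24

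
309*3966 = 1225494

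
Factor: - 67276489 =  - 7^1*9610927^1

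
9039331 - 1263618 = 7775713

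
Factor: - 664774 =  - 2^1*11^2*41^1*67^1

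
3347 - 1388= 1959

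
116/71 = 116/71 = 1.63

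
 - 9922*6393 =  - 63431346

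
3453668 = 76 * 45443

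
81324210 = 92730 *877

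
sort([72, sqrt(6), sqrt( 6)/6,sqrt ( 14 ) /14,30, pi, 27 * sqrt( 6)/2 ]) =[ sqrt(14) /14, sqrt( 6 ) /6,  sqrt ( 6), pi, 30, 27*sqrt ( 6 )/2, 72]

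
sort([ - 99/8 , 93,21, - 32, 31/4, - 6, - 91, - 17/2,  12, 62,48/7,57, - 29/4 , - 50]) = [ - 91, - 50,-32, - 99/8, - 17/2, - 29/4, - 6,48/7,31/4,12,21,57, 62,93]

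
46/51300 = 23/25650 = 0.00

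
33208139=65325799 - 32117660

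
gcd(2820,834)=6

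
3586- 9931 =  - 6345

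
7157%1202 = 1147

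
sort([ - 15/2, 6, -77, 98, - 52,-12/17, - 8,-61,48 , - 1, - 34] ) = [-77 ,- 61, - 52,-34,  -  8, - 15/2, - 1,  -  12/17,6, 48, 98] 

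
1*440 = 440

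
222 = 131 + 91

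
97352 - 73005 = 24347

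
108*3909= 422172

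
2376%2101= 275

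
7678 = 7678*1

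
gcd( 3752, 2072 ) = 56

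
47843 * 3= 143529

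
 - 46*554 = - 25484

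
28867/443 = 65 + 72/443 = 65.16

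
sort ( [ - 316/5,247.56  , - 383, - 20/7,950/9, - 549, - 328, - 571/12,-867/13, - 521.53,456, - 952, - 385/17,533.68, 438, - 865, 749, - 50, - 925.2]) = [- 952, - 925.2, - 865, - 549, - 521.53, - 383,-328, - 867/13, - 316/5, - 50, - 571/12, - 385/17, - 20/7, 950/9,247.56,438,456,533.68,749]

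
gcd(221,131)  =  1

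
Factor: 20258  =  2^1*7^1*1447^1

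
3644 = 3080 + 564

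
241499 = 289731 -48232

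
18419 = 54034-35615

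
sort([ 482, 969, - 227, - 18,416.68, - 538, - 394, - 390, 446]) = [ - 538, - 394, - 390, - 227, - 18, 416.68 , 446, 482, 969]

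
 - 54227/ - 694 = 78 + 95/694 = 78.14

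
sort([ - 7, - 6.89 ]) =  [  -  7, - 6.89]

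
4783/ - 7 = -4783/7 = - 683.29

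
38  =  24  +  14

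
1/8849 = 1/8849 = 0.00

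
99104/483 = 99104/483 = 205.18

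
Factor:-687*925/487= - 635475/487 = -3^1* 5^2*37^1 * 229^1*487^( - 1)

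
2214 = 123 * 18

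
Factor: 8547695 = 5^1*13^1 * 107^1 * 1229^1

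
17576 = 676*26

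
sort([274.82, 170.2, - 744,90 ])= [-744,90, 170.2,274.82] 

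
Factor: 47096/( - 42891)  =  -56/51 = - 2^3*3^( - 1 )*7^1* 17^(-1)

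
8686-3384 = 5302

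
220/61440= 11/3072 = 0.00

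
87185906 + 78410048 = 165595954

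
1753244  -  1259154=494090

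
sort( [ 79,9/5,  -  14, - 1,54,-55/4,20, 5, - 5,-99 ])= [ - 99, - 14, - 55/4,-5, -1,9/5,  5,20 , 54,79]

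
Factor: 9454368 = 2^5*3^1*7^1*11^1*1279^1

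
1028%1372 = 1028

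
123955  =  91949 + 32006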